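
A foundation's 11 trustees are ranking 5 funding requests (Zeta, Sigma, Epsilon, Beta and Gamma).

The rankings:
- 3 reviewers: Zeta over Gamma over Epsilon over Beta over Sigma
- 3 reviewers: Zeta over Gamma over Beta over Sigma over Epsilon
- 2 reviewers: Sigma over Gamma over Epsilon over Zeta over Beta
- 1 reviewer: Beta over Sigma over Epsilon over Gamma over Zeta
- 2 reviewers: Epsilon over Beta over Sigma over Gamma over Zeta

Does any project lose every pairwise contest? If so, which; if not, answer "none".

none

Pairwise majorities:
Zeta vs Sigma: Zeta wins 6–5.
Zeta vs Epsilon: 6 to 5, Zeta.
Zeta vs Beta: Zeta, 8–3.
Zeta vs Gamma: Zeta, 6–5.
Sigma–Epsilon: Sigma 6–5.
Sigma vs Beta: Sigma is ranked higher on 2 ballots, Beta on 9. Beta wins 9–2.
Sigma vs Gamma: 2+1+2 = 5 for Sigma, 6 for Gamma — Gamma by 6–5.
Epsilon vs Beta: Epsilon wins 7–4.
Epsilon vs Gamma: Epsilon is ranked higher on 1+2 = 3 ballots, Gamma on 8. Gamma wins 8–3.
Beta vs Gamma: 1+2 = 3 for Beta, 8 for Gamma — Gamma by 8–3.
No project is winless: Zeta beats Sigma; Sigma beats Epsilon; Epsilon beats Beta; Beta beats Sigma; Gamma beats Sigma. There is no Condorcet loser.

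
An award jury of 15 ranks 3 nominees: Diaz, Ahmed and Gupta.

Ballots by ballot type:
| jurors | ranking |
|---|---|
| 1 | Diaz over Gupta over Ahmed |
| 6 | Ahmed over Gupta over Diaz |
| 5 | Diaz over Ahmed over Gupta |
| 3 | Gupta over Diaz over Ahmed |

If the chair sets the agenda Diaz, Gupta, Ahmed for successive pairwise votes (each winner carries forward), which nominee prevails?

Ahmed

Round 1: Diaz vs Gupta — 6–9, Gupta advances.
Round 2: Gupta vs Ahmed — 4–11, Ahmed advances.
Ahmed survives the agenda.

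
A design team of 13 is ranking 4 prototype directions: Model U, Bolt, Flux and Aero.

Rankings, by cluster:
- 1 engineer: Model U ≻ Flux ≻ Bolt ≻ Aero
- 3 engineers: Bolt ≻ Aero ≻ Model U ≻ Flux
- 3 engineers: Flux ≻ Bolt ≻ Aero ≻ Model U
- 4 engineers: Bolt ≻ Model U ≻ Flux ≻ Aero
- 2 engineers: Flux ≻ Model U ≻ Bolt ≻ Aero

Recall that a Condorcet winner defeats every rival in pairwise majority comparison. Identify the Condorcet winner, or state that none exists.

Check each pair by majority over 13 ballots:
Model U vs Bolt: Bolt wins 10–3.
Model U vs Flux: Model U wins 8–5.
Model U vs Aero: Model U, 7–6.
Bolt vs Flux: Bolt, 7–6.
Bolt vs Aero: Bolt, 13–0.
Flux vs Aero: Flux wins 10–3.
Only Bolt has no losses; Bolt is the Condorcet winner.

Bolt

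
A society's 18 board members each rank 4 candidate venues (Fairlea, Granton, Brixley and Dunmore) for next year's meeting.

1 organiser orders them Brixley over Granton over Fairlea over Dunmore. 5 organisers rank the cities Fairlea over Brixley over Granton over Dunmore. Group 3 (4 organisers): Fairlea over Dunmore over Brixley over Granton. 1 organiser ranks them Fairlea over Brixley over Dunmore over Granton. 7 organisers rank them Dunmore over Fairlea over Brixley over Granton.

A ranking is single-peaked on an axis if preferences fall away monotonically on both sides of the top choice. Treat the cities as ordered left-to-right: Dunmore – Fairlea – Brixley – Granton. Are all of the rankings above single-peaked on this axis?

yes

Axis positions: Dunmore=1, Fairlea=2, Brixley=3, Granton=4.
Group 1 (peak Brixley at position 3): ranking walks positions 3-4-2-1, expanding outward from the peak — single-peaked.
Group 2 (peak Fairlea at position 2): ranking walks positions 2-3-4-1, expanding outward from the peak — single-peaked.
Group 3 (peak Fairlea at position 2): ranking walks positions 2-1-3-4, expanding outward from the peak — single-peaked.
Group 4 (peak Fairlea at position 2): ranking walks positions 2-3-1-4, expanding outward from the peak — single-peaked.
Group 5 (peak Dunmore at position 1): ranking walks positions 1-2-3-4, expanding outward from the peak — single-peaked.
Every ranking is single-peaked on this axis.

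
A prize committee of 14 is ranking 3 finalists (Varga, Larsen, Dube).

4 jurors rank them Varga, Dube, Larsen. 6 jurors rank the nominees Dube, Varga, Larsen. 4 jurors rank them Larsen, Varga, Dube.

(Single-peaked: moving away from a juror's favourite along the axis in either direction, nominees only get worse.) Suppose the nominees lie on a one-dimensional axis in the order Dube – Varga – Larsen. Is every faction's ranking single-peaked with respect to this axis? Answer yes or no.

Axis positions: Dube=1, Varga=2, Larsen=3.
Faction 1 (peak Varga at position 2): ranking walks positions 2-1-3, expanding outward from the peak — single-peaked.
Faction 2 (peak Dube at position 1): ranking walks positions 1-2-3, expanding outward from the peak — single-peaked.
Faction 3 (peak Larsen at position 3): ranking walks positions 3-2-1, expanding outward from the peak — single-peaked.
Every ranking is single-peaked on this axis.

yes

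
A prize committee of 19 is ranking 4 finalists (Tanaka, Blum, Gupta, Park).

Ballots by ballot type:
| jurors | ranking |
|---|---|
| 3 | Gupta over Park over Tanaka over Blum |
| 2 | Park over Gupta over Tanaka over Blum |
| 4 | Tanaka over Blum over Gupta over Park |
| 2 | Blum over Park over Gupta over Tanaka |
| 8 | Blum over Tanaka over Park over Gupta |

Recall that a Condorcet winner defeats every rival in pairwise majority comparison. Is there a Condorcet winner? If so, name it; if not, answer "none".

Pairwise majorities:
Tanaka vs Blum: 9 to 10, Blum.
Tanaka vs Gupta: Tanaka is ranked higher on 4+8 = 12 ballots, Gupta on 7. Tanaka wins 12–7.
Tanaka vs Park: Tanaka preferred on 4+8 = 12 ballots; Tanaka wins 12–7.
Blum vs Gupta: Blum is ranked higher on 4+2+8 = 14 ballots, Gupta on 5. Blum wins 14–5.
Blum vs Park: 14 to 5, Blum.
Gupta vs Park: Gupta preferred on 3+4 = 7 ballots; Park wins 12–7.
Blum defeats every rival head-to-head and is the Condorcet winner.

Blum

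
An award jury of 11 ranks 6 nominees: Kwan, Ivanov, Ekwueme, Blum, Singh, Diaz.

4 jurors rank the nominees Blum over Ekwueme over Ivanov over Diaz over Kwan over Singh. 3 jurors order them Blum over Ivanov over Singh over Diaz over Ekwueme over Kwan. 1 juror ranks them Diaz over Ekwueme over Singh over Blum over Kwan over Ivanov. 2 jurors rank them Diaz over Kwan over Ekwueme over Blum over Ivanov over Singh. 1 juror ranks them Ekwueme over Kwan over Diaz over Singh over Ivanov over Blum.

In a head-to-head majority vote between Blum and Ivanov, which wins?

Ballots ranking Blum above Ivanov: 4 + 3 + 1 + 2 = 10.
Ballots ranking Ivanov above Blum: 11 − 10 = 1.
Blum wins the head-to-head 10–1.

Blum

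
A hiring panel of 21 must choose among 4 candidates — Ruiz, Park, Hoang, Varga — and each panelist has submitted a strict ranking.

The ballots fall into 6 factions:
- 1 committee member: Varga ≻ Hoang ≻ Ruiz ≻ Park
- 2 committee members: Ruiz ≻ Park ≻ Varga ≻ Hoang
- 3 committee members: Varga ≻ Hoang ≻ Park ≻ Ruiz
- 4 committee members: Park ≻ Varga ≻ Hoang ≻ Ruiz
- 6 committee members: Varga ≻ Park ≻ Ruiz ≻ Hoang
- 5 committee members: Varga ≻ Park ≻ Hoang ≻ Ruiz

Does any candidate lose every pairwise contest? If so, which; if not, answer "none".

Ruiz

Pairwise majorities:
Ruiz vs Park: Ruiz is ranked higher on 1+2 = 3 ballots, Park on 18. Park wins 18–3.
Ruiz vs Hoang: 8 to 13, Hoang.
Ruiz vs Varga: Ruiz is ranked higher on 2 ballots, Varga on 19. Varga wins 19–2.
Park vs Hoang: Park, 17–4.
Park–Varga: Varga 15–6.
Hoang vs Varga: 0 for Hoang, 21 for Varga — Varga by 21–0.
Ruiz is beaten in every head-to-head and is the Condorcet loser.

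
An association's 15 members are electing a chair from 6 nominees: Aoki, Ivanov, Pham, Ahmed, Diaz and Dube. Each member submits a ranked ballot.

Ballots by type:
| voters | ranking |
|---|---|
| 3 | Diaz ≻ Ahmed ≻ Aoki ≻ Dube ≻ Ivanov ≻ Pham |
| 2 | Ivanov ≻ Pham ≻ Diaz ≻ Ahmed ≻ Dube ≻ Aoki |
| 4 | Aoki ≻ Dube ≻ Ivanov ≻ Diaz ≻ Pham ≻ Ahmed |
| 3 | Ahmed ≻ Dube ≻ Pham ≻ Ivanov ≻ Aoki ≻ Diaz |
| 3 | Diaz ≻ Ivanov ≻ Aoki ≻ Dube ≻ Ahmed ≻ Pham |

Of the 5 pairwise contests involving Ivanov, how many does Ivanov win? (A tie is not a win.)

Ivanov against each rival (15 voters):
Ivanov–Aoki: Ivanov 8–7.
Ivanov vs Pham: 3+2+4+3 = 12 for Ivanov, 3 for Pham — Ivanov by 12–3.
Ivanov vs Ahmed: 9 to 6, Ivanov.
Ivanov vs Diaz: 2+4+3 = 9 for Ivanov, 6 for Diaz — Ivanov by 9–6.
Ivanov–Dube: Dube 10–5.
Ivanov beats Aoki, Pham, Ahmed, Diaz; loses to Dube — 4 pairwise wins.

4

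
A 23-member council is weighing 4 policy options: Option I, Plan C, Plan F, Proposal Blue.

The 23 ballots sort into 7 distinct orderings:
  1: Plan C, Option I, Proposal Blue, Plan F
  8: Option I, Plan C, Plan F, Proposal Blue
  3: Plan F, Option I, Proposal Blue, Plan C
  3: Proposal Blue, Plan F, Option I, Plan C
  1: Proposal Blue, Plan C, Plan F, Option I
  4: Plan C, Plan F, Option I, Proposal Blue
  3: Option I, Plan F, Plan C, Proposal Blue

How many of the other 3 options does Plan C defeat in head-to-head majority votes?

2

Plan C against each rival (23 council members):
Plan C vs Option I: Option I, 17–6.
Plan C vs Plan F: 1+8+1+4 = 14 for Plan C, 9 for Plan F — Plan C by 14–9.
Plan C vs Proposal Blue: 16 to 7, Plan C.
Plan C beats Plan F, Proposal Blue; loses to Option I — 2 pairwise wins.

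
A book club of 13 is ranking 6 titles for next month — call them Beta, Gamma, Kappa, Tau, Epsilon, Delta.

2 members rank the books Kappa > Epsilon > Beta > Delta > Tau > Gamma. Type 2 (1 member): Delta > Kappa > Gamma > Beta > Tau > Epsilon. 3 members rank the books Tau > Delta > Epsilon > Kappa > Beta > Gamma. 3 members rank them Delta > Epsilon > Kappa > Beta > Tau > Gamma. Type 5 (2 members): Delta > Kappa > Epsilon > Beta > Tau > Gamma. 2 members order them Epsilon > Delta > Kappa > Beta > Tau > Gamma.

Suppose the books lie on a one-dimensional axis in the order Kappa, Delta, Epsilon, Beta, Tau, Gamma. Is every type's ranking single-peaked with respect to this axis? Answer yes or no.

Axis positions: Kappa=1, Delta=2, Epsilon=3, Beta=4, Tau=5, Gamma=6.
Type 1: ranking walks positions 1-3-4-2-5-6; Epsilon is ranked above Delta even though Delta lies between Epsilon and the peak Kappa on the axis — preferences dip and rise again. Not single-peaked.
Type 2: ranking walks positions 2-1-6-4-5-3; Gamma is ranked above Epsilon even though Epsilon lies between Gamma and the peak Delta on the axis — preferences dip and rise again. Not single-peaked.
Type 3: ranking walks positions 5-2-3-1-4-6; Delta is ranked above Beta even though Beta lies between Delta and the peak Tau on the axis — preferences dip and rise again. Not single-peaked.
Type 4 (peak Delta at position 2): ranking walks positions 2-3-1-4-5-6, expanding outward from the peak — single-peaked.
Type 5 (peak Delta at position 2): ranking walks positions 2-1-3-4-5-6, expanding outward from the peak — single-peaked.
Type 6 (peak Epsilon at position 3): ranking walks positions 3-2-1-4-5-6, expanding outward from the peak — single-peaked.
Type 1 violates single-peakedness, so the profile is not single-peaked on this axis.

no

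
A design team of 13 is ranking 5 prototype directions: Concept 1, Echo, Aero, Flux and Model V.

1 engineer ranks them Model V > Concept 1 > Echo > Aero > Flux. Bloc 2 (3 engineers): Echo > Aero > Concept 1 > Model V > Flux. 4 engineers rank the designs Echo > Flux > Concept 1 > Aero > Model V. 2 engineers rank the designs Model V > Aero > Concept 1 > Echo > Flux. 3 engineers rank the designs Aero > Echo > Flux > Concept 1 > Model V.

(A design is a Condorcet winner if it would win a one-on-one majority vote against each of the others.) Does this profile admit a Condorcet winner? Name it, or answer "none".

Echo

Pairwise majorities:
Concept 1 vs Echo: 1+2 = 3 for Concept 1, 10 for Echo — Echo by 10–3.
Concept 1 vs Aero: 5 to 8, Aero.
Concept 1 vs Flux: 6 to 7, Flux.
Concept 1 vs Model V: 10 to 3, Concept 1.
Echo vs Aero: 1+3+4 = 8 for Echo, 5 for Aero — Echo by 8–5.
Echo vs Flux: 1+3+4+2+3 = 13 for Echo, 0 for Flux — Echo by 13–0.
Echo vs Model V: Echo is ranked higher on 3+4+3 = 10 ballots, Model V on 3. Echo wins 10–3.
Aero vs Flux: 1+3+2+3 = 9 for Aero, 4 for Flux — Aero by 9–4.
Aero vs Model V: 10 to 3, Aero.
Flux vs Model V: Flux is ranked higher on 4+3 = 7 ballots, Model V on 6. Flux wins 7–6.
Only Echo has no losses; Echo is the Condorcet winner.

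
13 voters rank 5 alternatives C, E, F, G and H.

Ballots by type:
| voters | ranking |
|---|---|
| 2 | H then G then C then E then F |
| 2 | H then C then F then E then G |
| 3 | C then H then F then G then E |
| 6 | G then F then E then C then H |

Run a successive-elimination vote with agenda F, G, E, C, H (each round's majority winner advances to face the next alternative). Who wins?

H

Round 1: F vs G — 5–8, G advances.
Round 2: G vs E — 11–2, G advances.
Round 3: G vs C — 8–5, G advances.
Round 4: G vs H — 6–7, H advances.
The agenda winner is H.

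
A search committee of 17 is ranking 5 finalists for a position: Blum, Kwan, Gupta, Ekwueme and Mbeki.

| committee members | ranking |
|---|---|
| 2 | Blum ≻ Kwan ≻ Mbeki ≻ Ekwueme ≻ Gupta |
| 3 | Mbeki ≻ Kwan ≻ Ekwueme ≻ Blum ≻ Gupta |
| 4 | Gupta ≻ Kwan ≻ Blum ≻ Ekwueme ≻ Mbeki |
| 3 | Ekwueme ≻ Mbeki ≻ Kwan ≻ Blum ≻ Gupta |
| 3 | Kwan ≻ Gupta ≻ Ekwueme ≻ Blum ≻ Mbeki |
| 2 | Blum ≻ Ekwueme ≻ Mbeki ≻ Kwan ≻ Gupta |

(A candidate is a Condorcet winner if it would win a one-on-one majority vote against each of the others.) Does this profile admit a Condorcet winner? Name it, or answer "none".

Check each pair by majority over 17 ballots:
Blum–Kwan: Kwan 13–4.
Blum vs Gupta: Blum wins 10–7.
Blum–Ekwueme: Ekwueme 9–8.
Blum–Mbeki: Blum 11–6.
Kwan vs Gupta: Kwan wins 13–4.
Kwan–Ekwueme: Kwan 12–5.
Kwan vs Mbeki: Kwan wins 9–8.
Gupta–Ekwueme: Ekwueme 10–7.
Gupta–Mbeki: Mbeki 10–7.
Ekwueme vs Mbeki: Ekwueme, 12–5.
Kwan beats each of Blum, Gupta, Ekwueme, Mbeki — Kwan is the Condorcet winner.

Kwan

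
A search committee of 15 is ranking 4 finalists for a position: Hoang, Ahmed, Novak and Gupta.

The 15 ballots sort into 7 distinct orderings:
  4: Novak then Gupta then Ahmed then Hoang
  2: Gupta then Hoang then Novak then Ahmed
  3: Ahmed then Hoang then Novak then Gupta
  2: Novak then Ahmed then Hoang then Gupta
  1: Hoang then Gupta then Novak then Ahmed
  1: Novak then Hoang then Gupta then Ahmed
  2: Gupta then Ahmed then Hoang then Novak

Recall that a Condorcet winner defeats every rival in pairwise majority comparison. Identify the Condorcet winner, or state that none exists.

none

Pairwise majorities:
Hoang vs Ahmed: 2+1+1 = 4 for Hoang, 11 for Ahmed — Ahmed by 11–4.
Hoang vs Novak: 2+3+1+2 = 8 for Hoang, 7 for Novak — Hoang by 8–7.
Hoang vs Gupta: Hoang preferred on 3+2+1+1 = 7 ballots; Gupta wins 8–7.
Ahmed vs Novak: Ahmed is ranked higher on 3+2 = 5 ballots, Novak on 10. Novak wins 10–5.
Ahmed vs Gupta: Ahmed preferred on 3+2 = 5 ballots; Gupta wins 10–5.
Novak vs Gupta: 4+3+2+1 = 10 for Novak, 5 for Gupta — Novak by 10–5.
No candidate is unbeaten: Hoang loses to Ahmed; Ahmed loses to Novak; Novak loses to Hoang; Gupta loses to Novak. In particular Hoang → Novak → Ahmed → Hoang is a majority cycle — no Condorcet winner exists.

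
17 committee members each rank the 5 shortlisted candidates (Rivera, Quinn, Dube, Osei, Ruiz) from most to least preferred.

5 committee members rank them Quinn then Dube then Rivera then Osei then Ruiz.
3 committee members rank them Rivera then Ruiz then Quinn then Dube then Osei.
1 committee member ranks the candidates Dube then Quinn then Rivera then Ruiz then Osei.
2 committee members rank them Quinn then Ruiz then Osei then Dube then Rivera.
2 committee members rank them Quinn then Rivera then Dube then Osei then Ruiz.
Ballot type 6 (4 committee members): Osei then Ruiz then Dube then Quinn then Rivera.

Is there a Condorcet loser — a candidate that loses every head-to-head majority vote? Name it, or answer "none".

none

Head-to-head results (17 committee members):
Rivera vs Quinn: Rivera preferred on 3 ballots; Quinn wins 14–3.
Rivera vs Dube: Dube, 12–5.
Rivera vs Osei: Rivera is ranked higher on 5+3+1+2 = 11 ballots, Osei on 6. Rivera wins 11–6.
Rivera vs Ruiz: Rivera preferred on 5+3+1+2 = 11 ballots; Rivera wins 11–6.
Quinn vs Dube: Quinn wins 12–5.
Quinn–Osei: Quinn 13–4.
Quinn vs Ruiz: Quinn wins 10–7.
Dube vs Osei: Dube preferred on 5+3+1+2 = 11 ballots; Dube wins 11–6.
Dube vs Ruiz: 5+1+2 = 8 for Dube, 9 for Ruiz — Ruiz by 9–8.
Osei vs Ruiz: Osei wins 11–6.
No candidate is winless: Rivera beats Osei; Quinn beats Rivera; Dube beats Rivera; Osei beats Ruiz; Ruiz beats Dube. There is no Condorcet loser.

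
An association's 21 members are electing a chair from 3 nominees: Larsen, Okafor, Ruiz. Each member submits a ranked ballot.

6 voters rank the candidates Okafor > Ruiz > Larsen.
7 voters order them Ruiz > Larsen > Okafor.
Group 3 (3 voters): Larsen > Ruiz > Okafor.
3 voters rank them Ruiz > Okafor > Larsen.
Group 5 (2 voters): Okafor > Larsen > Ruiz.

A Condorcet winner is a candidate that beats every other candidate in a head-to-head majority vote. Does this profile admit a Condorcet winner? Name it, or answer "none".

Pairwise majorities:
Larsen vs Okafor: Larsen preferred on 7+3 = 10 ballots; Okafor wins 11–10.
Larsen vs Ruiz: Larsen preferred on 3+2 = 5 ballots; Ruiz wins 16–5.
Okafor vs Ruiz: 8 to 13, Ruiz.
Ruiz beats each of Larsen, Okafor — Ruiz is the Condorcet winner.

Ruiz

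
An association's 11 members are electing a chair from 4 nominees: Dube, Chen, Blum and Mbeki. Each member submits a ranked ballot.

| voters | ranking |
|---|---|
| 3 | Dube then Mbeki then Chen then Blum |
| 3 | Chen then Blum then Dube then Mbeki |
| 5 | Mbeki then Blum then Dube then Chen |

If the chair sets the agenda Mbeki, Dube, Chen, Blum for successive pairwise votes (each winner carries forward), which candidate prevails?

Blum

Round 1: Mbeki vs Dube — 5–6, Dube advances.
Round 2: Dube vs Chen — 8–3, Dube advances.
Round 3: Dube vs Blum — 3–8, Blum advances.
The agenda winner is Blum.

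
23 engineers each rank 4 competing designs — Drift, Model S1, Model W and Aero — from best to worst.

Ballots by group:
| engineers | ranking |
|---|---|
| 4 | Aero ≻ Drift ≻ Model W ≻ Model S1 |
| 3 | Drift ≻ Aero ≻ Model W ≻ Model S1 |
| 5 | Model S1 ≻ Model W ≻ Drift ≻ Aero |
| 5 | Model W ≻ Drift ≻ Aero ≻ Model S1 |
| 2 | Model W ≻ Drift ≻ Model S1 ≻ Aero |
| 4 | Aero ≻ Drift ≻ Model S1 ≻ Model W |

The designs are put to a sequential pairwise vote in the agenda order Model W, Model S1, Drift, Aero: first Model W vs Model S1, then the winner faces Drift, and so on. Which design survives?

Round 1: Model W vs Model S1 — 14–9, Model W advances.
Round 2: Model W vs Drift — 12–11, Model W advances.
Round 3: Model W vs Aero — 12–11, Model W advances.
The agenda winner is Model W.

Model W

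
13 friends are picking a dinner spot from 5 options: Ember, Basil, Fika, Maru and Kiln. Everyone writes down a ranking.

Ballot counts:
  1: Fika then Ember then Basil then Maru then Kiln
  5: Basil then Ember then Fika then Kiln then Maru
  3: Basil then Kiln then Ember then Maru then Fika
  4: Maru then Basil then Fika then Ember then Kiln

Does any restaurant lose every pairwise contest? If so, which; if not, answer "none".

Head-to-head results (13 friends):
Ember vs Basil: Basil, 12–1.
Ember vs Fika: Ember wins 8–5.
Ember–Maru: Ember 9–4.
Ember vs Kiln: 1+5+4 = 10 for Ember, 3 for Kiln — Ember by 10–3.
Basil vs Fika: 5+3+4 = 12 for Basil, 1 for Fika — Basil by 12–1.
Basil–Maru: Basil 9–4.
Basil vs Kiln: Basil preferred on 1+5+3+4 = 13 ballots; Basil wins 13–0.
Fika vs Maru: Maru, 7–6.
Fika vs Kiln: Fika is ranked higher on 1+5+4 = 10 ballots, Kiln on 3. Fika wins 10–3.
Maru vs Kiln: Kiln, 8–5.
Each restaurant has at least one pairwise win (Ember beats Fika; Basil beats Ember; Fika beats Kiln; Maru beats Fika; Kiln beats Maru) — no Condorcet loser.

none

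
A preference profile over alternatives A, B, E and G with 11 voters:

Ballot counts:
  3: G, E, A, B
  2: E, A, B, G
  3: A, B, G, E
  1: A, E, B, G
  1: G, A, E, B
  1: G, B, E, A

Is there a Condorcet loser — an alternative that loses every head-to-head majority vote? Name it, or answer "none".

Head-to-head results (11 voters):
A vs B: A is ranked higher on 3+2+3+1+1 = 10 ballots, B on 1. A wins 10–1.
A vs E: E wins 6–5.
A vs G: A, 6–5.
B–E: E 7–4.
B vs G: B preferred on 2+3+1 = 6 ballots; B wins 6–5.
E vs G: 2+1 = 3 for E, 8 for G — G by 8–3.
Every alternative wins at least one matchup (A beats B; B beats G; E beats A; G beats E), so there is no Condorcet loser.

none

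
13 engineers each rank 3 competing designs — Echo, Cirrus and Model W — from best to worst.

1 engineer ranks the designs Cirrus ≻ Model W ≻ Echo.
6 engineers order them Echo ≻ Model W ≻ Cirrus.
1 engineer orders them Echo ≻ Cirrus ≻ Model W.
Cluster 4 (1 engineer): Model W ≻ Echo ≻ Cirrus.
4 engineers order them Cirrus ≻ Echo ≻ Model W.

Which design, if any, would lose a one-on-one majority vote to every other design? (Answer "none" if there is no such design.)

Pairwise majorities:
Echo–Cirrus: Echo 8–5.
Echo vs Model W: Echo preferred on 6+1+4 = 11 ballots; Echo wins 11–2.
Cirrus vs Model W: Cirrus is ranked higher on 1+1+4 = 6 ballots, Model W on 7. Model W wins 7–6.
Only Cirrus has no wins; Cirrus is the Condorcet loser.

Cirrus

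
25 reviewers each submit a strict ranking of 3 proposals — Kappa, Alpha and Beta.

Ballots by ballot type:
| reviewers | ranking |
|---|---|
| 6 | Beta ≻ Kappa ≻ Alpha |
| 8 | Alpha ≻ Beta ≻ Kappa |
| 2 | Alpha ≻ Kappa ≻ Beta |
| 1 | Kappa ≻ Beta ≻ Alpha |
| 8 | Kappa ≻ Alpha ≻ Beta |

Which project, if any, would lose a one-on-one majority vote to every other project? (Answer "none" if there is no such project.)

none

Pairwise majorities:
Kappa vs Alpha: Kappa is ranked higher on 6+1+8 = 15 ballots, Alpha on 10. Kappa wins 15–10.
Kappa vs Beta: Beta wins 14–11.
Alpha–Beta: Alpha 18–7.
Each project has at least one pairwise win (Kappa beats Alpha; Alpha beats Beta; Beta beats Kappa) — no Condorcet loser.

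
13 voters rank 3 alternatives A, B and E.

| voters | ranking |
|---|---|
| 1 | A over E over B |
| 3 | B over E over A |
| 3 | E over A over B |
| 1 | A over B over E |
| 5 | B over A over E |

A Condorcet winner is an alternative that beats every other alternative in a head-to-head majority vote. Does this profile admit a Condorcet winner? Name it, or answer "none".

B

Head-to-head results (13 voters):
A vs B: A is ranked higher on 1+3+1 = 5 ballots, B on 8. B wins 8–5.
A vs E: A, 7–6.
B vs E: 9 to 4, B.
Only B has no losses; B is the Condorcet winner.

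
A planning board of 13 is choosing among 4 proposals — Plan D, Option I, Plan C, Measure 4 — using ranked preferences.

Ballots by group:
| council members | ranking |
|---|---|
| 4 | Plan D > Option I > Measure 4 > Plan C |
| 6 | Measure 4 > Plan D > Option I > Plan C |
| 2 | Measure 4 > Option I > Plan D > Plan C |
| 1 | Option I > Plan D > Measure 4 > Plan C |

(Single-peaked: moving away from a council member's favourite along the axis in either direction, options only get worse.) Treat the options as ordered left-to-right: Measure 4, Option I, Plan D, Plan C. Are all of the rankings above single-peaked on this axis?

no

Axis positions: Measure 4=1, Option I=2, Plan D=3, Plan C=4.
Group 1 (peak Plan D at position 3): ranking walks positions 3-2-1-4, expanding outward from the peak — single-peaked.
Group 2: ranking walks positions 1-3-2-4; Plan D is ranked above Option I even though Option I lies between Plan D and the peak Measure 4 on the axis — preferences dip and rise again. Not single-peaked.
Group 3 (peak Measure 4 at position 1): ranking walks positions 1-2-3-4, expanding outward from the peak — single-peaked.
Group 4 (peak Option I at position 2): ranking walks positions 2-3-1-4, expanding outward from the peak — single-peaked.
Group 2 violates single-peakedness, so the profile is not single-peaked on this axis.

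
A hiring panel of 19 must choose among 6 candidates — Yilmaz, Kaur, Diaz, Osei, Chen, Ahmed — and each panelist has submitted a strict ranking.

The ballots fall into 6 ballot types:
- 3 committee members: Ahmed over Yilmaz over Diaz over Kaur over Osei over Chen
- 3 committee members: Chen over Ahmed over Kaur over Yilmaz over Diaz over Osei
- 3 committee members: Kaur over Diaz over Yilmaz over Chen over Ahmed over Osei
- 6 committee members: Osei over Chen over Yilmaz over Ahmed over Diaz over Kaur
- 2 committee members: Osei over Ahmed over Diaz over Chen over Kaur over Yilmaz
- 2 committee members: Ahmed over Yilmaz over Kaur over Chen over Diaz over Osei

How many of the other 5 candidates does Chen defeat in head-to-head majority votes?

4

Chen against each rival (19 committee members):
Chen vs Yilmaz: Chen preferred on 3+6+2 = 11 ballots; Chen wins 11–8.
Chen vs Kaur: 3+6+2 = 11 for Chen, 8 for Kaur — Chen by 11–8.
Chen vs Diaz: Chen wins 11–8.
Chen–Osei: Osei 11–8.
Chen vs Ahmed: Chen wins 12–7.
Chen beats Yilmaz, Kaur, Diaz, Ahmed; loses to Osei — 4 pairwise wins.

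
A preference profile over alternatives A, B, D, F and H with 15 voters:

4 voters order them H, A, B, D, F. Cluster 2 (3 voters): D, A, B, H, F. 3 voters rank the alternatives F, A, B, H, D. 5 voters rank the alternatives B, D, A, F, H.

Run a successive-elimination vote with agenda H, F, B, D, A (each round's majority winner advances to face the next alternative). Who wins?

Round 1: H vs F — 7–8, F advances.
Round 2: F vs B — 3–12, B advances.
Round 3: B vs D — 12–3, B advances.
Round 4: B vs A — 5–10, A advances.
The agenda winner is A.

A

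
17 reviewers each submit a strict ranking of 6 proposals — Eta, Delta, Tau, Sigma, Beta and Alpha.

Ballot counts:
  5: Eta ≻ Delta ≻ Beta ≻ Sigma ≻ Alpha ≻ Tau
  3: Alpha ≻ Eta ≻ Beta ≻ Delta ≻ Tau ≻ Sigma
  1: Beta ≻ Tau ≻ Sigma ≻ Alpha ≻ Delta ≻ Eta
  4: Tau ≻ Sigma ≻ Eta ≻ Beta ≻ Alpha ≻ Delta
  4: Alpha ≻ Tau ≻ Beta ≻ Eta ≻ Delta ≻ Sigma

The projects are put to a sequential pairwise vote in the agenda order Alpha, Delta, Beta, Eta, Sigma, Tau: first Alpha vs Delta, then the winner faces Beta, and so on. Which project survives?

Tau

Round 1: Alpha vs Delta — 12–5, Alpha advances.
Round 2: Alpha vs Beta — 7–10, Beta advances.
Round 3: Beta vs Eta — 5–12, Eta advances.
Round 4: Eta vs Sigma — 12–5, Eta advances.
Round 5: Eta vs Tau — 8–9, Tau advances.
Tau survives the agenda.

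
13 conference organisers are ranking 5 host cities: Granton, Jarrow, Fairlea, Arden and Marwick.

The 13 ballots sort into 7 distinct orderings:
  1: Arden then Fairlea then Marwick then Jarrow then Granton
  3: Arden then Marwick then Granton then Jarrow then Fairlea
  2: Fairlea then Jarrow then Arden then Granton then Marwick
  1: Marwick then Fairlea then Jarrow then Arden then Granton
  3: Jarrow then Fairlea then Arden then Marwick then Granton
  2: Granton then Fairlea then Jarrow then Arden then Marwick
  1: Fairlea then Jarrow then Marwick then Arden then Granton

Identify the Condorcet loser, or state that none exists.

Head-to-head results (13 organisers):
Granton vs Jarrow: Jarrow wins 8–5.
Granton vs Fairlea: Fairlea wins 8–5.
Granton vs Arden: 2 for Granton, 11 for Arden — Arden by 11–2.
Granton vs Marwick: Marwick, 9–4.
Jarrow vs Fairlea: Fairlea, 7–6.
Jarrow–Arden: Jarrow 9–4.
Jarrow vs Marwick: Jarrow, 8–5.
Fairlea vs Arden: Fairlea wins 9–4.
Fairlea vs Marwick: Fairlea, 9–4.
Arden–Marwick: Arden 11–2.
Granton is beaten in every head-to-head and is the Condorcet loser.

Granton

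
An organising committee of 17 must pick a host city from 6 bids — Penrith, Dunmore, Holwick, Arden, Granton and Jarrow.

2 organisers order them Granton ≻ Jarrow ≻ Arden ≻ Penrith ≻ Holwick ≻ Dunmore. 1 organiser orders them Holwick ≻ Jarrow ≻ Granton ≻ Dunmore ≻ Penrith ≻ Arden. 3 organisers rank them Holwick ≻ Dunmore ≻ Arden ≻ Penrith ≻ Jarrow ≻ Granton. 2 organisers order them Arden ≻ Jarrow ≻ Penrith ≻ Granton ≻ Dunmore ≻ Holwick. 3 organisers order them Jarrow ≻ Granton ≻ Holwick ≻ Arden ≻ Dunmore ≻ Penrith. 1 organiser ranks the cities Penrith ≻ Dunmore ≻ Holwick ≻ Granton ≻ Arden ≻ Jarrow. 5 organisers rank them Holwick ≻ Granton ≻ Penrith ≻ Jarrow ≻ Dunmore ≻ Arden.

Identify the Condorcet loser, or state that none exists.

Head-to-head results (17 organisers):
Penrith–Dunmore: Penrith 10–7.
Penrith vs Holwick: 2+2+1 = 5 for Penrith, 12 for Holwick — Holwick by 12–5.
Penrith vs Arden: 7 to 10, Arden.
Penrith vs Granton: Granton, 11–6.
Penrith vs Jarrow: 3+1+5 = 9 for Penrith, 8 for Jarrow — Penrith by 9–8.
Dunmore vs Holwick: Holwick, 14–3.
Dunmore vs Arden: Dunmore is ranked higher on 1+3+1+5 = 10 ballots, Arden on 7. Dunmore wins 10–7.
Dunmore vs Granton: Granton wins 13–4.
Dunmore vs Jarrow: Dunmore is ranked higher on 3+1 = 4 ballots, Jarrow on 13. Jarrow wins 13–4.
Holwick vs Arden: Holwick, 13–4.
Holwick vs Granton: Holwick preferred on 1+3+1+5 = 10 ballots; Holwick wins 10–7.
Holwick vs Jarrow: Holwick preferred on 1+3+1+5 = 10 ballots; Holwick wins 10–7.
Arden vs Granton: Arden preferred on 3+2 = 5 ballots; Granton wins 12–5.
Arden vs Jarrow: Arden preferred on 3+2+1 = 6 ballots; Jarrow wins 11–6.
Granton–Jarrow: Jarrow 9–8.
Every city wins at least one matchup (Penrith beats Dunmore; Dunmore beats Arden; Holwick beats Penrith; Arden beats Penrith; Granton beats Penrith; Jarrow beats Dunmore), so there is no Condorcet loser.

none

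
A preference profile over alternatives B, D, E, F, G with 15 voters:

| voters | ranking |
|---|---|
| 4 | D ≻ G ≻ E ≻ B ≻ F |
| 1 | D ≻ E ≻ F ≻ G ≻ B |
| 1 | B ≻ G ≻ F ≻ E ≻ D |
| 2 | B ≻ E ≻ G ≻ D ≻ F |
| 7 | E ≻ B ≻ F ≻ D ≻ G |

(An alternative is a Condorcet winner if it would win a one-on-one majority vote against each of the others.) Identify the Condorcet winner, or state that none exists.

E

Pairwise majorities:
B vs D: B preferred on 1+2+7 = 10 ballots; B wins 10–5.
B vs E: B is ranked higher on 1+2 = 3 ballots, E on 12. E wins 12–3.
B vs F: B preferred on 4+1+2+7 = 14 ballots; B wins 14–1.
B vs G: B preferred on 1+2+7 = 10 ballots; B wins 10–5.
D vs E: D preferred on 4+1 = 5 ballots; E wins 10–5.
D vs F: D is ranked higher on 4+1+2 = 7 ballots, F on 8. F wins 8–7.
D vs G: D is ranked higher on 4+1+7 = 12 ballots, G on 3. D wins 12–3.
E vs F: E preferred on 4+1+2+7 = 14 ballots; E wins 14–1.
E vs G: 1+2+7 = 10 for E, 5 for G — E by 10–5.
F vs G: 1+7 = 8 for F, 7 for G — F by 8–7.
E defeats every rival head-to-head and is the Condorcet winner.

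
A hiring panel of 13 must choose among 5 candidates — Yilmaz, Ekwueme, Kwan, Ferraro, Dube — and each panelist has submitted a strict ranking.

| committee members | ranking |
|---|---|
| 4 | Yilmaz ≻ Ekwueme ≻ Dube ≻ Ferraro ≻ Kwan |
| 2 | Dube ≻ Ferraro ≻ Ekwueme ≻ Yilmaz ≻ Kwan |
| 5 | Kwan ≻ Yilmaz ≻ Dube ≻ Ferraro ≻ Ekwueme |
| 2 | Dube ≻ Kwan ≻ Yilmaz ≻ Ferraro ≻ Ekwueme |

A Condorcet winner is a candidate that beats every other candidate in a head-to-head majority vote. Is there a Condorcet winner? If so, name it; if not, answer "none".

Check each pair by majority over 13 ballots:
Yilmaz vs Ekwueme: 11 to 2, Yilmaz.
Yilmaz vs Kwan: Yilmaz preferred on 4+2 = 6 ballots; Kwan wins 7–6.
Yilmaz vs Ferraro: 11 to 2, Yilmaz.
Yilmaz vs Dube: 4+5 = 9 for Yilmaz, 4 for Dube — Yilmaz by 9–4.
Ekwueme vs Kwan: Ekwueme is ranked higher on 4+2 = 6 ballots, Kwan on 7. Kwan wins 7–6.
Ekwueme vs Ferraro: Ekwueme is ranked higher on 4 ballots, Ferraro on 9. Ferraro wins 9–4.
Ekwueme vs Dube: 4 to 9, Dube.
Kwan vs Ferraro: Kwan is ranked higher on 5+2 = 7 ballots, Ferraro on 6. Kwan wins 7–6.
Kwan vs Dube: Kwan is ranked higher on 5 ballots, Dube on 8. Dube wins 8–5.
Ferraro vs Dube: 0 to 13, Dube.
No candidate is unbeaten: Yilmaz loses to Kwan; Ekwueme loses to Yilmaz; Kwan loses to Dube; Ferraro loses to Yilmaz; Dube loses to Yilmaz. In particular Yilmaz beats Dube beats Kwan beats Yilmaz is a majority cycle — no Condorcet winner exists.

none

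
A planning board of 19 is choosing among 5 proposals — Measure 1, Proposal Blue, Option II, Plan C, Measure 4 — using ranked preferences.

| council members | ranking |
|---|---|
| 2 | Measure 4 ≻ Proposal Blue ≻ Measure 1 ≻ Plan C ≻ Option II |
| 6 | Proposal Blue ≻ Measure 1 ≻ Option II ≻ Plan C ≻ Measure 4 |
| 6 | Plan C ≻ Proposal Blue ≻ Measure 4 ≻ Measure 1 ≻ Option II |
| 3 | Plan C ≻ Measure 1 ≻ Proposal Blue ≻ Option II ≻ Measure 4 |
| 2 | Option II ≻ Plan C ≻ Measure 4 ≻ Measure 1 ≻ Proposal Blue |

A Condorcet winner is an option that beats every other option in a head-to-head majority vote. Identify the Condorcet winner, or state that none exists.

Head-to-head results (19 council members):
Measure 1 vs Proposal Blue: Measure 1 is ranked higher on 3+2 = 5 ballots, Proposal Blue on 14. Proposal Blue wins 14–5.
Measure 1 vs Option II: Measure 1 preferred on 2+6+6+3 = 17 ballots; Measure 1 wins 17–2.
Measure 1 vs Plan C: Measure 1 preferred on 2+6 = 8 ballots; Plan C wins 11–8.
Measure 1 vs Measure 4: Measure 1 preferred on 6+3 = 9 ballots; Measure 4 wins 10–9.
Proposal Blue vs Option II: 17 to 2, Proposal Blue.
Proposal Blue vs Plan C: Proposal Blue preferred on 2+6 = 8 ballots; Plan C wins 11–8.
Proposal Blue vs Measure 4: 6+6+3 = 15 for Proposal Blue, 4 for Measure 4 — Proposal Blue by 15–4.
Option II vs Plan C: Option II is ranked higher on 6+2 = 8 ballots, Plan C on 11. Plan C wins 11–8.
Option II vs Measure 4: 6+3+2 = 11 for Option II, 8 for Measure 4 — Option II by 11–8.
Plan C vs Measure 4: 6+6+3+2 = 17 for Plan C, 2 for Measure 4 — Plan C by 17–2.
Plan C defeats every rival head-to-head and is the Condorcet winner.

Plan C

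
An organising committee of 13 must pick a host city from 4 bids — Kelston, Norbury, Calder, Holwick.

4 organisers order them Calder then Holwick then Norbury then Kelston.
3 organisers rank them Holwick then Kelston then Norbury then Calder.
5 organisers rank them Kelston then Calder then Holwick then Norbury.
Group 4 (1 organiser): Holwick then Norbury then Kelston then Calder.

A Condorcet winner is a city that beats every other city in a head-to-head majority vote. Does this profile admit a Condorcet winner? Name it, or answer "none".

Pairwise majorities:
Kelston vs Norbury: Kelston is ranked higher on 3+5 = 8 ballots, Norbury on 5. Kelston wins 8–5.
Kelston vs Calder: 9 to 4, Kelston.
Kelston vs Holwick: 5 to 8, Holwick.
Norbury vs Calder: 3+1 = 4 for Norbury, 9 for Calder — Calder by 9–4.
Norbury vs Holwick: Norbury is ranked higher on 0 ballots, Holwick on 13. Holwick wins 13–0.
Calder vs Holwick: Calder preferred on 4+5 = 9 ballots; Calder wins 9–4.
Each city drops at least one matchup (Kelston loses to Holwick; Norbury loses to Kelston; Calder loses to Kelston; Holwick loses to Calder); the cycle Kelston → Calder → Holwick → Kelston rules out a Condorcet winner.

none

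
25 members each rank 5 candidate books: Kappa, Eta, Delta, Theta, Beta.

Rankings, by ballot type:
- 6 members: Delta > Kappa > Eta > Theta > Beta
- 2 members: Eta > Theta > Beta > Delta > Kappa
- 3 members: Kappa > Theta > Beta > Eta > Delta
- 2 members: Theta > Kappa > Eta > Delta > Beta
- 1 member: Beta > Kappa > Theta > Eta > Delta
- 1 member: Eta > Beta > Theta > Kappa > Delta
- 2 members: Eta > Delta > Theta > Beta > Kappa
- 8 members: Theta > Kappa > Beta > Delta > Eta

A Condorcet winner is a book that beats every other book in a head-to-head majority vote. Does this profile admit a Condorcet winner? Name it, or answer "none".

Pairwise majorities:
Kappa–Eta: Kappa 20–5.
Kappa–Delta: Kappa 15–10.
Kappa vs Theta: Theta, 15–10.
Kappa vs Beta: Kappa wins 19–6.
Eta vs Delta: Delta, 14–11.
Eta vs Theta: Theta, 14–11.
Eta vs Beta: Eta wins 13–12.
Delta vs Theta: Theta wins 17–8.
Delta vs Beta: Beta, 15–10.
Theta vs Beta: Theta, 23–2.
Theta beats each of Kappa, Eta, Delta, Beta — Theta is the Condorcet winner.

Theta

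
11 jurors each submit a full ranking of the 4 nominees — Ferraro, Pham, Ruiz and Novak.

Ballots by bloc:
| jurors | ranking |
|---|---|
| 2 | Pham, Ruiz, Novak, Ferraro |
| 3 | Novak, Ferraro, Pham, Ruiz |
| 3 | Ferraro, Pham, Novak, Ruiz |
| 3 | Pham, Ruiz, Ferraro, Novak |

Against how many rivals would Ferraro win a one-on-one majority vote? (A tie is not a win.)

3

Ferraro against each rival (11 jurors):
Ferraro vs Pham: 6 to 5, Ferraro.
Ferraro vs Ruiz: 3+3 = 6 for Ferraro, 5 for Ruiz — Ferraro by 6–5.
Ferraro–Novak: Ferraro 6–5.
Ferraro beats Pham, Ruiz, Novak — 3 pairwise wins.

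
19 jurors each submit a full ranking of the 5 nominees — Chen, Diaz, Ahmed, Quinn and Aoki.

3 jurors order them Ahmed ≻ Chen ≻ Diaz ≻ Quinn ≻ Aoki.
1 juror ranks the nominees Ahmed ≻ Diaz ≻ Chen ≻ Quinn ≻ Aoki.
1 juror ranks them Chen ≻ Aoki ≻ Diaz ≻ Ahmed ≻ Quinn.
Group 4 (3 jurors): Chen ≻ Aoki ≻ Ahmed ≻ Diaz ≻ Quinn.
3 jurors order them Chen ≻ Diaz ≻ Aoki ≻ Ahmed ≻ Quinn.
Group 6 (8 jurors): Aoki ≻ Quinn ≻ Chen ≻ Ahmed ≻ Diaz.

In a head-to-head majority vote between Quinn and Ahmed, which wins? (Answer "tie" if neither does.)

Ahmed

Ballots ranking Quinn above Ahmed: 8.
Ballots ranking Ahmed above Quinn: 19 − 8 = 11.
Ahmed wins the head-to-head 11–8.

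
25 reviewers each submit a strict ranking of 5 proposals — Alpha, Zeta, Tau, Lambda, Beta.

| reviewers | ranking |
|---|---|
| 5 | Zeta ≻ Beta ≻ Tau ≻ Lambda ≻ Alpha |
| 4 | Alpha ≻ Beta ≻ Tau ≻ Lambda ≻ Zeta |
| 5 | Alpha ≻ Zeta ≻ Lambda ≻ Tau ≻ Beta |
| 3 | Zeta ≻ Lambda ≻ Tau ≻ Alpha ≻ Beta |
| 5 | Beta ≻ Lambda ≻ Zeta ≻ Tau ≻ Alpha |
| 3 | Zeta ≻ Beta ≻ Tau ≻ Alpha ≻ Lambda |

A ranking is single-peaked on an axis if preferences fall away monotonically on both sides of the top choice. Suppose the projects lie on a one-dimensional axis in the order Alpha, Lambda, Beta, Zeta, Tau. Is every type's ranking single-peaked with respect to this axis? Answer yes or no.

no

Axis positions: Alpha=1, Lambda=2, Beta=3, Zeta=4, Tau=5.
Type 1 (peak Zeta at position 4): ranking walks positions 4-3-5-2-1, expanding outward from the peak — single-peaked.
Type 2: ranking walks positions 1-3-5-2-4; Beta is ranked above Lambda even though Lambda lies between Beta and the peak Alpha on the axis — preferences dip and rise again. Not single-peaked.
Type 3: ranking walks positions 1-4-2-5-3; Zeta is ranked above Lambda even though Lambda lies between Zeta and the peak Alpha on the axis — preferences dip and rise again. Not single-peaked.
Type 4: ranking walks positions 4-2-5-1-3; Lambda is ranked above Beta even though Beta lies between Lambda and the peak Zeta on the axis — preferences dip and rise again. Not single-peaked.
Type 5 (peak Beta at position 3): ranking walks positions 3-2-4-5-1, expanding outward from the peak — single-peaked.
Type 6: ranking walks positions 4-3-5-1-2; Alpha is ranked above Lambda even though Lambda lies between Alpha and the peak Zeta on the axis — preferences dip and rise again. Not single-peaked.
Type 2 violates single-peakedness, so the profile is not single-peaked on this axis.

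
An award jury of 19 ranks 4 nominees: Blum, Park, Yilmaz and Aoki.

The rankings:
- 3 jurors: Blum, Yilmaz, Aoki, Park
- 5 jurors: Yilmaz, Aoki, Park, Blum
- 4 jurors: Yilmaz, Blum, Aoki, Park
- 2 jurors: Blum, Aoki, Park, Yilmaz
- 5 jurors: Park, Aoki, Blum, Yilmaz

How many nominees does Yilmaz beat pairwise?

2

Yilmaz against each rival (19 jurors):
Yilmaz vs Blum: Blum, 10–9.
Yilmaz–Park: Yilmaz 12–7.
Yilmaz–Aoki: Yilmaz 12–7.
Yilmaz beats Park, Aoki; loses to Blum — 2 pairwise wins.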